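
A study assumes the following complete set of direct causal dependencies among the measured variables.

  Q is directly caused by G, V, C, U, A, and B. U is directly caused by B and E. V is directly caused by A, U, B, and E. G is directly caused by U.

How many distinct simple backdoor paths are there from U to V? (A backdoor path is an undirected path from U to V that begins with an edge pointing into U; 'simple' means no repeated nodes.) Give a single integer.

A backdoor path from U to V is any simple undirected path whose first edge points into U (i.e. leaves U via a parent).
Parents of U: {B, E}.
Enumerating:
  P1: U <- E -> V
  P2: U <- B -> V
  P3: U <- B -> Q <- A -> V
  P4: U <- B -> Q <- V
That exhausts the simple backdoor paths. Count: 4.

4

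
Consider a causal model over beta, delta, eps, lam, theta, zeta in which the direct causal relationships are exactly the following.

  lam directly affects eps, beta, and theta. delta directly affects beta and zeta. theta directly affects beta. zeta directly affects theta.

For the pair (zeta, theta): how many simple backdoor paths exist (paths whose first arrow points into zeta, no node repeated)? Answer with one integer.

A backdoor path from zeta to theta is any simple undirected path whose first edge points into zeta (i.e. leaves zeta via a parent).
Parents of zeta: {delta}.
Enumerating:
  P1: zeta <- delta -> beta <- lam -> theta
  P2: zeta <- delta -> beta <- theta
That exhausts the simple backdoor paths. Count: 2.

2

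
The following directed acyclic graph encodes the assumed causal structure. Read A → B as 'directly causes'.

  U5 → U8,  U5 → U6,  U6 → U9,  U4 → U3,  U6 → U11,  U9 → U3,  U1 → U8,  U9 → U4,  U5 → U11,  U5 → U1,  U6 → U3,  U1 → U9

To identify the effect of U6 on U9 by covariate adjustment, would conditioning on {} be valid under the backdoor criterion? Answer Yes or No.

No

Backdoor paths from U6 to U9 (paths whose first edge points into U6):
  P1: U6 <- U5 -> U1 -> U9
  P2: U6 <- U5 -> U8 <- U1 -> U9
Condition 1 (no descendant of U6 in the set): holds — descendants of U6 are {U11, U3, U4, U9}; none are in {}.
Condition 2 (every backdoor path blocked by {}):
  P1: open — no interior node is in the conditioning set.
  P2: blocked at collider U8 (neither it nor any descendant is in the conditioning set).
{} does not satisfy the backdoor criterion.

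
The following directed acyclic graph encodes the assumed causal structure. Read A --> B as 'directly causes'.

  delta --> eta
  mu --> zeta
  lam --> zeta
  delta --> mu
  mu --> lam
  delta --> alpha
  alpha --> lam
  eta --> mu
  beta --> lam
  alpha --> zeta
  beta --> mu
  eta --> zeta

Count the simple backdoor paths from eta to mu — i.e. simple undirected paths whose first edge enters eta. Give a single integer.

7

A backdoor path from eta to mu is any simple undirected path whose first edge points into eta (i.e. leaves eta via a parent).
Parents of eta: {delta}.
Enumerating:
  P1: eta <- delta -> alpha -> lam <- beta -> mu
  P2: eta <- delta -> alpha -> lam <- mu
  P3: eta <- delta -> alpha -> lam -> zeta <- mu
  P4: eta <- delta -> alpha -> zeta <- mu
  P5: eta <- delta -> alpha -> zeta <- lam <- beta -> mu
  P6: eta <- delta -> alpha -> zeta <- lam <- mu
  P7: eta <- delta -> mu
That exhausts the simple backdoor paths. Count: 7.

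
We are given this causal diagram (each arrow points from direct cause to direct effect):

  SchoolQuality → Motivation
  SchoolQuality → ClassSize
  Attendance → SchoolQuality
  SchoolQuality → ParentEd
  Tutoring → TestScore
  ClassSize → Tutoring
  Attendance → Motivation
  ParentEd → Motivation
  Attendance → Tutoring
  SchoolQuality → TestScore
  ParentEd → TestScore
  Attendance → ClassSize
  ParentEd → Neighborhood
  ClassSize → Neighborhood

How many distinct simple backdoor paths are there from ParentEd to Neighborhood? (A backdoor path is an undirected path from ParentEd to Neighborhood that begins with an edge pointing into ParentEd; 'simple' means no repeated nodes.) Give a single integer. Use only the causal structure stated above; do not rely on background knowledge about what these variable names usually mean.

7

A backdoor path from ParentEd to Neighborhood is any simple undirected path whose first edge points into ParentEd (i.e. leaves ParentEd via a parent).
Parents of ParentEd: {SchoolQuality}.
Enumerating:
  P1: ParentEd <- SchoolQuality <- Attendance -> ClassSize -> Neighborhood
  P2: ParentEd <- SchoolQuality <- Attendance -> Tutoring <- ClassSize -> Neighborhood
  P3: ParentEd <- SchoolQuality -> ClassSize -> Neighborhood
  P4: ParentEd <- SchoolQuality -> Motivation <- Attendance -> ClassSize -> Neighborhood
  P5: ParentEd <- SchoolQuality -> Motivation <- Attendance -> Tutoring <- ClassSize -> Neighborhood
  P6: ParentEd <- SchoolQuality -> TestScore <- Tutoring <- Attendance -> ClassSize -> Neighborhood
  P7: ParentEd <- SchoolQuality -> TestScore <- Tutoring <- ClassSize -> Neighborhood
That exhausts the simple backdoor paths. Count: 7.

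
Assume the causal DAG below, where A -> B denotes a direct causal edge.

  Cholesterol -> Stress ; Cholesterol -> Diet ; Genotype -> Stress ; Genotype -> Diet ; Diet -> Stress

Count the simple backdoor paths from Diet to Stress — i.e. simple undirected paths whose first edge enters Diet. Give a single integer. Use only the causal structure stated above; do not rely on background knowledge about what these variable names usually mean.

2

A backdoor path from Diet to Stress is any simple undirected path whose first edge points into Diet (i.e. leaves Diet via a parent).
Parents of Diet: {Cholesterol, Genotype}.
Enumerating:
  P1: Diet <- Genotype -> Stress
  P2: Diet <- Cholesterol -> Stress
That exhausts the simple backdoor paths. Count: 2.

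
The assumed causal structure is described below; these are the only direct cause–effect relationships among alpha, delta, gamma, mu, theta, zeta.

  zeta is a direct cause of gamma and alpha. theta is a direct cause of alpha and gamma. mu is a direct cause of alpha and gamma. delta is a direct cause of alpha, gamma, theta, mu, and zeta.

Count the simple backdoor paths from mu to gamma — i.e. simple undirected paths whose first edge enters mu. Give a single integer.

7

A backdoor path from mu to gamma is any simple undirected path whose first edge points into mu (i.e. leaves mu via a parent).
Parents of mu: {delta}.
Enumerating:
  P1: mu <- delta -> zeta -> alpha <- theta -> gamma
  P2: mu <- delta -> zeta -> gamma
  P3: mu <- delta -> theta -> alpha <- zeta -> gamma
  P4: mu <- delta -> theta -> gamma
  P5: mu <- delta -> alpha <- zeta -> gamma
  P6: mu <- delta -> alpha <- theta -> gamma
  P7: mu <- delta -> gamma
That exhausts the simple backdoor paths. Count: 7.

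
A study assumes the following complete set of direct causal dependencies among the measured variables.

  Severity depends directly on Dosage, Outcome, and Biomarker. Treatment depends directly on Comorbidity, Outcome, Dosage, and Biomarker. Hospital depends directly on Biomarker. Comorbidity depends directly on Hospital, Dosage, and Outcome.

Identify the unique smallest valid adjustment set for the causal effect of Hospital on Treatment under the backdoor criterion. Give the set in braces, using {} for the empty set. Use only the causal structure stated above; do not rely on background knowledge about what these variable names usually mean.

Variables eligible for adjustment (non-descendants of Hospital, excluding Hospital and Treatment): {Biomarker, Dosage, Outcome, Severity}.
Backdoor paths from Hospital to Treatment:
  P1: Hospital <- Biomarker -> Severity <- Outcome -> Comorbidity <- Dosage -> Treatment
  P2: Hospital <- Biomarker -> Severity <- Outcome -> Comorbidity -> Treatment
  P3: Hospital <- Biomarker -> Severity <- Outcome -> Treatment
  P4: Hospital <- Biomarker -> Severity <- Dosage -> Comorbidity <- Outcome -> Treatment
  P5: Hospital <- Biomarker -> Severity <- Dosage -> Comorbidity -> Treatment
  P6: Hospital <- Biomarker -> Severity <- Dosage -> Treatment
  P7: Hospital <- Biomarker -> Treatment
The empty set is not sufficient: P7 (Hospital <- Biomarker -> Treatment) has no collider blocking it and no conditioned non-collider, so it is open.
Try {Biomarker}:
  P1: blocked at fork node Biomarker ∈ conditioning set.
  P2: blocked at fork node Biomarker ∈ conditioning set.
  P3: blocked at fork node Biomarker ∈ conditioning set.
  P4: blocked at fork node Biomarker ∈ conditioning set.
  P5: blocked at fork node Biomarker ∈ conditioning set.
  P6: blocked at fork node Biomarker ∈ conditioning set.
  P7: blocked at fork node Biomarker ∈ conditioning set.
{Biomarker} contains no descendant of Hospital and blocks every backdoor path.
No other singleton works — e.g. {Outcome} leaves P7 open — so {Biomarker} is the unique smallest valid adjustment set.

{Biomarker}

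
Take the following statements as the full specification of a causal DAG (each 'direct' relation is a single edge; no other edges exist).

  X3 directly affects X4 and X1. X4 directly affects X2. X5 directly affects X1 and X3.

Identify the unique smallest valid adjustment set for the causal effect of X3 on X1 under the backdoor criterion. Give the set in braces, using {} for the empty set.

{X5}

Variables eligible for adjustment (non-descendants of X3, excluding X3 and X1): {X5}.
Backdoor paths from X3 to X1:
  P1: X3 <- X5 -> X1
The empty set is not sufficient: P1 (X3 <- X5 -> X1) has no collider blocking it and no conditioned non-collider, so it is open.
Try {X5}:
  P1: blocked at fork node X5 ∈ conditioning set.
{X5} contains no descendant of X3 and blocks every backdoor path.
{X5} is the unique smallest valid adjustment set.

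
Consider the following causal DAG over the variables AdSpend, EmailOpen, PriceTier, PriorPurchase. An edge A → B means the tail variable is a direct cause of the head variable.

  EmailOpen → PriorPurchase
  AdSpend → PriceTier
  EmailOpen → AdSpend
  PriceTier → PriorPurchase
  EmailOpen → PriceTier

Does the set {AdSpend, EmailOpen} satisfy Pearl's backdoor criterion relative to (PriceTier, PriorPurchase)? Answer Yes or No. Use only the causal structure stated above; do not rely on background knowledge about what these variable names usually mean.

Backdoor paths from PriceTier to PriorPurchase (paths whose first edge points into PriceTier):
  P1: PriceTier <- EmailOpen -> PriorPurchase
  P2: PriceTier <- AdSpend <- EmailOpen -> PriorPurchase
Condition 1 (no descendant of PriceTier in the set): holds — descendants of PriceTier are {PriorPurchase}; none are in {AdSpend, EmailOpen}.
Condition 2 (every backdoor path blocked by {AdSpend, EmailOpen}):
  P1: blocked at fork node EmailOpen ∈ conditioning set.
  P2: blocked at chain node AdSpend ∈ conditioning set.
{AdSpend, EmailOpen} satisfies the backdoor criterion.

Yes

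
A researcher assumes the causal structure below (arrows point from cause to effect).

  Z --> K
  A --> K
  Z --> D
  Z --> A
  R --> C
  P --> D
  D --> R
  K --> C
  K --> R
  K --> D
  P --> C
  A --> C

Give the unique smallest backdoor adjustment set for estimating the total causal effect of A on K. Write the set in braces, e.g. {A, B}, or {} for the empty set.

Variables eligible for adjustment (non-descendants of A, excluding A and K): {P, Z}.
Backdoor paths from A to K:
  P1: A <- Z -> K
  P2: A <- Z -> D <- P -> C <- K
  P3: A <- Z -> D <- P -> C <- R <- K
  P4: A <- Z -> D <- K
  P5: A <- Z -> D -> R <- K
  P6: A <- Z -> D -> R -> C <- K
The empty set is not sufficient: P1 (A <- Z -> K) has no collider blocking it and no conditioned non-collider, so it is open.
Try {Z}:
  P1: blocked at fork node Z ∈ conditioning set.
  P2: blocked at fork node Z ∈ conditioning set.
  P3: blocked at fork node Z ∈ conditioning set.
  P4: blocked at fork node Z ∈ conditioning set.
  P5: blocked at fork node Z ∈ conditioning set.
  P6: blocked at fork node Z ∈ conditioning set.
{Z} contains no descendant of A and blocks every backdoor path.
No other singleton works — e.g. {P} leaves P1 open — so {Z} is the unique smallest valid adjustment set.

{Z}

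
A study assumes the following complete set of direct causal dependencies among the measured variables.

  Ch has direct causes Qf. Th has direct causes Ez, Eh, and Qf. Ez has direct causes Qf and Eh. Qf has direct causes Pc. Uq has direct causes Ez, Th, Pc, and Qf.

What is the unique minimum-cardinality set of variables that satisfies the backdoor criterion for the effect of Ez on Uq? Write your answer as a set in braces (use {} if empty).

{Eh, Qf}

Variables eligible for adjustment (non-descendants of Ez, excluding Ez and Uq): {Ch, Eh, Pc, Qf}.
Backdoor paths from Ez to Uq:
  P1: Ez <- Qf <- Pc -> Uq
  P2: Ez <- Qf -> Th -> Uq
  P3: Ez <- Qf -> Uq
  P4: Ez <- Eh -> Th <- Qf <- Pc -> Uq
  P5: Ez <- Eh -> Th <- Qf -> Uq
  P6: Ez <- Eh -> Th -> Uq
The empty set is not sufficient: P1 (Ez <- Qf <- Pc -> Uq) has no collider blocking it and no conditioned non-collider, so it is open.
Try {Eh, Qf}:
  P1: blocked at chain node Qf ∈ conditioning set.
  P2: blocked at fork node Qf ∈ conditioning set.
  P3: blocked at fork node Qf ∈ conditioning set.
  P4: blocked at fork node Eh ∈ conditioning set.
  P5: blocked at fork node Eh ∈ conditioning set.
  P6: blocked at fork node Eh ∈ conditioning set.
{Eh, Qf} contains no descendant of Ez and blocks every backdoor path.
Every element of {Eh, Qf} is needed (dropping Eh leaves P6 open; dropping Qf leaves P1 open), so no proper subset is valid.
Among all size-2 subsets of the eligible variables, only {Eh, Qf} blocks every backdoor path, so it is the unique smallest valid adjustment set.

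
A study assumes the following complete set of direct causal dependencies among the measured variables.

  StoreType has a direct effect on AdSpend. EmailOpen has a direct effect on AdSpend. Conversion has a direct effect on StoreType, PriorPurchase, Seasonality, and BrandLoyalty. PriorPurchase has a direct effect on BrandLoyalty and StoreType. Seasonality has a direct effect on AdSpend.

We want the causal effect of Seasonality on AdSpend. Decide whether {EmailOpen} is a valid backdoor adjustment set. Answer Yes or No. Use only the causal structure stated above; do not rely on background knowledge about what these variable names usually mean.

Backdoor paths from Seasonality to AdSpend (paths whose first edge points into Seasonality):
  P1: Seasonality <- Conversion -> PriorPurchase -> StoreType -> AdSpend
  P2: Seasonality <- Conversion -> BrandLoyalty <- PriorPurchase -> StoreType -> AdSpend
  P3: Seasonality <- Conversion -> StoreType -> AdSpend
Condition 1 (no descendant of Seasonality in the set): holds — descendants of Seasonality are {AdSpend}; none are in {EmailOpen}.
Condition 2 (every backdoor path blocked by {EmailOpen}):
  P1: open — no interior node is in the conditioning set.
  P2: blocked at collider BrandLoyalty (neither it nor any descendant is in the conditioning set).
  P3: open — no interior node is in the conditioning set.
{EmailOpen} does not satisfy the backdoor criterion.

No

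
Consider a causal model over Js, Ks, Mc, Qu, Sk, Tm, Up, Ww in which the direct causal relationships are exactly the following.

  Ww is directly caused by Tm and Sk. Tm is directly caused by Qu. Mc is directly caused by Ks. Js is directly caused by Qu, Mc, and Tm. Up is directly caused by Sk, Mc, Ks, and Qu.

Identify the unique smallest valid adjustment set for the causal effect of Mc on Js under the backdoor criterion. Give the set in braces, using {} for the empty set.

Variables eligible for adjustment (non-descendants of Mc, excluding Mc and Js): {Ks, Qu, Sk, Tm, Ww}.
Backdoor paths from Mc to Js:
  P1: Mc <- Ks -> Up <- Qu -> Tm -> Js
  P2: Mc <- Ks -> Up <- Qu -> Js
  P3: Mc <- Ks -> Up <- Sk -> Ww <- Tm <- Qu -> Js
  P4: Mc <- Ks -> Up <- Sk -> Ww <- Tm -> Js
Each backdoor path contains an unconditioned collider, so every path is already blocked with the empty conditioning set:
  P1: blocked at collider Up (neither it nor any descendant is in the conditioning set).
  P2: blocked at collider Up (neither it nor any descendant is in the conditioning set).
  P3: blocked at collider Up (neither it nor any descendant is in the conditioning set).
  P4: blocked at collider Up (neither it nor any descendant is in the conditioning set).
The empty set is therefore the unique smallest valid set.

{}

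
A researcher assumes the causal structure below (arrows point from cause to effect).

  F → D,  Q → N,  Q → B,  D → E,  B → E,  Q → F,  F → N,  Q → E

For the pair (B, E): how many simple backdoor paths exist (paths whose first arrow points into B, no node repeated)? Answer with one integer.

3

A backdoor path from B to E is any simple undirected path whose first edge points into B (i.e. leaves B via a parent).
Parents of B: {Q}.
Enumerating:
  P1: B <- Q -> F -> D -> E
  P2: B <- Q -> N <- F -> D -> E
  P3: B <- Q -> E
That exhausts the simple backdoor paths. Count: 3.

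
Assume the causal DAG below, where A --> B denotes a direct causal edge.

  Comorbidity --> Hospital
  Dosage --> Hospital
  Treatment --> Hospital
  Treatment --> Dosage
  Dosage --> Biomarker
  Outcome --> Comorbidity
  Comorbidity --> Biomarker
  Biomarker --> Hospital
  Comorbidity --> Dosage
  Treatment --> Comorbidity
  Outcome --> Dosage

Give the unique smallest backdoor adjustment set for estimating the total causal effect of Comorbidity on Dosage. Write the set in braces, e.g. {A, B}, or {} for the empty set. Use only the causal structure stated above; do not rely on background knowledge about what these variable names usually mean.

Variables eligible for adjustment (non-descendants of Comorbidity, excluding Comorbidity and Dosage): {Outcome, Treatment}.
Backdoor paths from Comorbidity to Dosage:
  P1: Comorbidity <- Treatment -> Dosage
  P2: Comorbidity <- Treatment -> Hospital <- Dosage
  P3: Comorbidity <- Treatment -> Hospital <- Biomarker <- Dosage
  P4: Comorbidity <- Outcome -> Dosage
The empty set is not sufficient: P1 (Comorbidity <- Treatment -> Dosage) has no collider blocking it and no conditioned non-collider, so it is open.
Try {Outcome, Treatment}:
  P1: blocked at fork node Treatment ∈ conditioning set.
  P2: blocked at fork node Treatment ∈ conditioning set.
  P3: blocked at fork node Treatment ∈ conditioning set.
  P4: blocked at fork node Outcome ∈ conditioning set.
{Outcome, Treatment} contains no descendant of Comorbidity and blocks every backdoor path.
Every element of {Outcome, Treatment} is needed (dropping Outcome leaves P4 open; dropping Treatment leaves P1 open), so no proper subset is valid.
Among all size-2 subsets of the eligible variables, only {Outcome, Treatment} blocks every backdoor path, so it is the unique smallest valid adjustment set.

{Outcome, Treatment}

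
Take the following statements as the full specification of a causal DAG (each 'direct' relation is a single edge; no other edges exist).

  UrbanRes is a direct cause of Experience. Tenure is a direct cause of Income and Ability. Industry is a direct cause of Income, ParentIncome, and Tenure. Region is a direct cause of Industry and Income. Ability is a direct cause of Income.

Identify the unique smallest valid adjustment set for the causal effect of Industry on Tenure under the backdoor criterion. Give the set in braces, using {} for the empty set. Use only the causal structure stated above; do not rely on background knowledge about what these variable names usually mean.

Variables eligible for adjustment (non-descendants of Industry, excluding Industry and Tenure): {Experience, Region, UrbanRes}.
Backdoor paths from Industry to Tenure:
  P1: Industry <- Region -> Income <- Tenure
  P2: Industry <- Region -> Income <- Ability <- Tenure
Each backdoor path contains an unconditioned collider, so every path is already blocked with the empty conditioning set:
  P1: blocked at collider Income (neither it nor any descendant is in the conditioning set).
  P2: blocked at collider Income (neither it nor any descendant is in the conditioning set).
The empty set is therefore the unique smallest valid set.

{}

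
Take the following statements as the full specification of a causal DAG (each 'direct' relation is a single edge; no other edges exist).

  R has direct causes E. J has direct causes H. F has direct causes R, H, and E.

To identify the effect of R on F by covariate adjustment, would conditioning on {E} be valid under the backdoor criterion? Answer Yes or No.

Yes

Backdoor paths from R to F (paths whose first edge points into R):
  P1: R <- E -> F
Condition 1 (no descendant of R in the set): holds — descendants of R are {F}; none are in {E}.
Condition 2 (every backdoor path blocked by {E}):
  P1: blocked at fork node E ∈ conditioning set.
{E} satisfies the backdoor criterion.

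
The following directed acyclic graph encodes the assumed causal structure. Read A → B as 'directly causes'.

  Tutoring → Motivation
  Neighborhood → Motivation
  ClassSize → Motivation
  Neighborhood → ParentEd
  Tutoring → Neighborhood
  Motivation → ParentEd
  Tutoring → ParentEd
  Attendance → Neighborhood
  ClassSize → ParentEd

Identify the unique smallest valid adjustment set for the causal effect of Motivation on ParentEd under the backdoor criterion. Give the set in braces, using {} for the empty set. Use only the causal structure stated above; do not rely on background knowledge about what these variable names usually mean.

Variables eligible for adjustment (non-descendants of Motivation, excluding Motivation and ParentEd): {Attendance, ClassSize, Neighborhood, Tutoring}.
Backdoor paths from Motivation to ParentEd:
  P1: Motivation <- Tutoring -> Neighborhood -> ParentEd
  P2: Motivation <- Tutoring -> ParentEd
  P3: Motivation <- Neighborhood <- Tutoring -> ParentEd
  P4: Motivation <- Neighborhood -> ParentEd
  P5: Motivation <- ClassSize -> ParentEd
The empty set is not sufficient: P1 (Motivation <- Tutoring -> Neighborhood -> ParentEd) has no collider blocking it and no conditioned non-collider, so it is open.
Try {ClassSize, Neighborhood, Tutoring}:
  P1: blocked at fork node Tutoring ∈ conditioning set.
  P2: blocked at fork node Tutoring ∈ conditioning set.
  P3: blocked at chain node Neighborhood ∈ conditioning set.
  P4: blocked at fork node Neighborhood ∈ conditioning set.
  P5: blocked at fork node ClassSize ∈ conditioning set.
{ClassSize, Neighborhood, Tutoring} contains no descendant of Motivation and blocks every backdoor path.
Every element of {ClassSize, Neighborhood, Tutoring} is needed (dropping ClassSize leaves P5 open; dropping Neighborhood leaves P4 open; dropping Tutoring leaves P2 open), so no proper subset is valid.
Among all size-3 subsets of the eligible variables, only {ClassSize, Neighborhood, Tutoring} blocks every backdoor path, so it is the unique smallest valid adjustment set.

{ClassSize, Neighborhood, Tutoring}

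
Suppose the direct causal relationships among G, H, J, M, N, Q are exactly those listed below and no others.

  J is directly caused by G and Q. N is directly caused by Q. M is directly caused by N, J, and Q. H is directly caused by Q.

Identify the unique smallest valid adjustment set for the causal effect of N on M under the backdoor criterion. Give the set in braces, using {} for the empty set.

{Q}

Variables eligible for adjustment (non-descendants of N, excluding N and M): {G, H, J, Q}.
Backdoor paths from N to M:
  P1: N <- Q -> J -> M
  P2: N <- Q -> M
The empty set is not sufficient: P1 (N <- Q -> J -> M) has no collider blocking it and no conditioned non-collider, so it is open.
Try {Q}:
  P1: blocked at fork node Q ∈ conditioning set.
  P2: blocked at fork node Q ∈ conditioning set.
{Q} contains no descendant of N and blocks every backdoor path.
No other singleton works — e.g. {H} leaves P1 open — so {Q} is the unique smallest valid adjustment set.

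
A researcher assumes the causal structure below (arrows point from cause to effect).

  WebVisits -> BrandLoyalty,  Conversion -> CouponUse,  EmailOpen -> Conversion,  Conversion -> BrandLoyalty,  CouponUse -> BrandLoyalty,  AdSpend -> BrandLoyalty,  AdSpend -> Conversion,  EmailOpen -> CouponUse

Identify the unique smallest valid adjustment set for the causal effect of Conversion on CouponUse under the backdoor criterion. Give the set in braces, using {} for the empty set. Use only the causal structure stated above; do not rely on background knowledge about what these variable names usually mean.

{EmailOpen}

Variables eligible for adjustment (non-descendants of Conversion, excluding Conversion and CouponUse): {AdSpend, EmailOpen, WebVisits}.
Backdoor paths from Conversion to CouponUse:
  P1: Conversion <- AdSpend -> BrandLoyalty <- CouponUse
  P2: Conversion <- EmailOpen -> CouponUse
The empty set is not sufficient: P2 (Conversion <- EmailOpen -> CouponUse) has no collider blocking it and no conditioned non-collider, so it is open.
Try {EmailOpen}:
  P1: blocked at collider BrandLoyalty (neither it nor any descendant is in the conditioning set).
  P2: blocked at fork node EmailOpen ∈ conditioning set.
{EmailOpen} contains no descendant of Conversion and blocks every backdoor path.
No other singleton works — e.g. {AdSpend} leaves P2 open — so {EmailOpen} is the unique smallest valid adjustment set.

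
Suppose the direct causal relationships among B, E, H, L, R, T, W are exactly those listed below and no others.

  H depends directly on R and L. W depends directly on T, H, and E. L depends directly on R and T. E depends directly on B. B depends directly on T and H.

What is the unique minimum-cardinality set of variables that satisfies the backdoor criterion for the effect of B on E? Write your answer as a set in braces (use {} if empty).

Variables eligible for adjustment (non-descendants of B, excluding B and E): {H, L, R, T}.
Backdoor paths from B to E:
  P1: B <- T -> L <- R -> H -> W <- E
  P2: B <- T -> L -> H -> W <- E
  P3: B <- T -> W <- E
  P4: B <- H <- R -> L <- T -> W <- E
  P5: B <- H <- L <- T -> W <- E
  P6: B <- H -> W <- E
Each backdoor path contains an unconditioned collider, so every path is already blocked with the empty conditioning set:
  P1: blocked at collider L (neither it nor any descendant is in the conditioning set).
  P2: blocked at collider W (neither it nor any descendant is in the conditioning set).
  P3: blocked at collider W (neither it nor any descendant is in the conditioning set).
  P4: blocked at collider L (neither it nor any descendant is in the conditioning set).
  P5: blocked at collider W (neither it nor any descendant is in the conditioning set).
  P6: blocked at collider W (neither it nor any descendant is in the conditioning set).
The empty set is therefore the unique smallest valid set.

{}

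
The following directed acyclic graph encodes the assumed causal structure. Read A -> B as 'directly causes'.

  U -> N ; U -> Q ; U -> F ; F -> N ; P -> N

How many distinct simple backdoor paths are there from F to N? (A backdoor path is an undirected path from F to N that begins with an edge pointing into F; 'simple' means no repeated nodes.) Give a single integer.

1

A backdoor path from F to N is any simple undirected path whose first edge points into F (i.e. leaves F via a parent).
Parents of F: {U}.
Enumerating:
  P1: F <- U -> N
That exhausts the simple backdoor paths. Count: 1.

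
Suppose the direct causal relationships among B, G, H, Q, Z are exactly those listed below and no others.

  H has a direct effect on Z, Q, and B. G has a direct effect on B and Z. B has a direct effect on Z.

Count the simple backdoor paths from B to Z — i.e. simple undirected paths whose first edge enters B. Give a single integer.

A backdoor path from B to Z is any simple undirected path whose first edge points into B (i.e. leaves B via a parent).
Parents of B: {G, H}.
Enumerating:
  P1: B <- H -> Z
  P2: B <- G -> Z
That exhausts the simple backdoor paths. Count: 2.

2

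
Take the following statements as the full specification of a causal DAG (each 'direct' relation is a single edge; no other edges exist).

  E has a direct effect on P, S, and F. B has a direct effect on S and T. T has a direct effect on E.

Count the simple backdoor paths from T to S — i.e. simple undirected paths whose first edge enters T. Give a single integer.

A backdoor path from T to S is any simple undirected path whose first edge points into T (i.e. leaves T via a parent).
Parents of T: {B}.
Enumerating:
  P1: T <- B -> S
That exhausts the simple backdoor paths. Count: 1.

1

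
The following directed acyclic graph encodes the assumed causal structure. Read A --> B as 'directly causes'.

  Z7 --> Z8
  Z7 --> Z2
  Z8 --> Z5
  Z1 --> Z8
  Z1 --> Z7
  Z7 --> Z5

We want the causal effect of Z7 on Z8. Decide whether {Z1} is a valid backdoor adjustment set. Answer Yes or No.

Backdoor paths from Z7 to Z8 (paths whose first edge points into Z7):
  P1: Z7 <- Z1 -> Z8
Condition 1 (no descendant of Z7 in the set): holds — descendants of Z7 are {Z2, Z5, Z8}; none are in {Z1}.
Condition 2 (every backdoor path blocked by {Z1}):
  P1: blocked at fork node Z1 ∈ conditioning set.
{Z1} satisfies the backdoor criterion.

Yes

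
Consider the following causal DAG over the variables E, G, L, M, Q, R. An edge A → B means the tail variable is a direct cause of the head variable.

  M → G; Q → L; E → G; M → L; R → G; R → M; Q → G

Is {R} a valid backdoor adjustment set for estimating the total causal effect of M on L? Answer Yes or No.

Yes

Backdoor paths from M to L (paths whose first edge points into M):
  P1: M <- R -> G <- Q -> L
Condition 1 (no descendant of M in the set): holds — descendants of M are {G, L}; none are in {R}.
Condition 2 (every backdoor path blocked by {R}):
  P1: blocked at fork node R ∈ conditioning set.
{R} satisfies the backdoor criterion.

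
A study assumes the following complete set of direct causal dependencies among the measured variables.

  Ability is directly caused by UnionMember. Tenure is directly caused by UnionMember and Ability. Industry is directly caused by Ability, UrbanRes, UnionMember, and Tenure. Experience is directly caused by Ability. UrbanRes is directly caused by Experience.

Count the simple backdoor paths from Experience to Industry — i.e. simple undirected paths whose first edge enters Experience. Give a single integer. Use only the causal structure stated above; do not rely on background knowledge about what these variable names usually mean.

5

A backdoor path from Experience to Industry is any simple undirected path whose first edge points into Experience (i.e. leaves Experience via a parent).
Parents of Experience: {Ability}.
Enumerating:
  P1: Experience <- Ability <- UnionMember -> Tenure -> Industry
  P2: Experience <- Ability <- UnionMember -> Industry
  P3: Experience <- Ability -> Tenure <- UnionMember -> Industry
  P4: Experience <- Ability -> Tenure -> Industry
  P5: Experience <- Ability -> Industry
That exhausts the simple backdoor paths. Count: 5.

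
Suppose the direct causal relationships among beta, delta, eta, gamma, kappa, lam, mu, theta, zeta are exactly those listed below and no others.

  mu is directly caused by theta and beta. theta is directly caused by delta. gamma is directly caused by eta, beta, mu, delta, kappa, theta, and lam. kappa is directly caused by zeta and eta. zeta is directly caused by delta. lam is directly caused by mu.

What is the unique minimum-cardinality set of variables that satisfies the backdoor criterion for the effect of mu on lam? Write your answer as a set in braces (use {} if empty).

Variables eligible for adjustment (non-descendants of mu, excluding mu and lam): {beta, delta, eta, kappa, theta, zeta}.
Backdoor paths from mu to lam:
  P1: mu <- beta -> gamma <- lam
  P2: mu <- theta <- delta -> zeta -> kappa <- eta -> gamma <- lam
  P3: mu <- theta <- delta -> zeta -> kappa -> gamma <- lam
  P4: mu <- theta <- delta -> gamma <- lam
  P5: mu <- theta -> gamma <- lam
Each backdoor path contains an unconditioned collider, so every path is already blocked with the empty conditioning set:
  P1: blocked at collider gamma (neither it nor any descendant is in the conditioning set).
  P2: blocked at collider kappa (neither it nor any descendant is in the conditioning set).
  P3: blocked at collider gamma (neither it nor any descendant is in the conditioning set).
  P4: blocked at collider gamma (neither it nor any descendant is in the conditioning set).
  P5: blocked at collider gamma (neither it nor any descendant is in the conditioning set).
The empty set is therefore the unique smallest valid set.

{}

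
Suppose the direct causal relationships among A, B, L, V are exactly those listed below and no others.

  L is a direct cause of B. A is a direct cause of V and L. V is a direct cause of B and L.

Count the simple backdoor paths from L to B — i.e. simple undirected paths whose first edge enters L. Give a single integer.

A backdoor path from L to B is any simple undirected path whose first edge points into L (i.e. leaves L via a parent).
Parents of L: {A, V}.
Enumerating:
  P1: L <- A -> V -> B
  P2: L <- V -> B
That exhausts the simple backdoor paths. Count: 2.

2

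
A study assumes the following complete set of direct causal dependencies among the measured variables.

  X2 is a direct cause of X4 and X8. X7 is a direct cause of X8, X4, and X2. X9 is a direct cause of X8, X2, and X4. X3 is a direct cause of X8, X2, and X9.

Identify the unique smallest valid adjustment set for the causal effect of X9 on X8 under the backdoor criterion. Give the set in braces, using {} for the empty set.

{X3}

Variables eligible for adjustment (non-descendants of X9, excluding X9 and X8): {X3, X7}.
Backdoor paths from X9 to X8:
  P1: X9 <- X3 -> X2 <- X7 -> X8
  P2: X9 <- X3 -> X2 -> X4 <- X7 -> X8
  P3: X9 <- X3 -> X2 -> X8
  P4: X9 <- X3 -> X8
The empty set is not sufficient: P3 (X9 <- X3 -> X2 -> X8) has no collider blocking it and no conditioned non-collider, so it is open.
Try {X3}:
  P1: blocked at fork node X3 ∈ conditioning set.
  P2: blocked at fork node X3 ∈ conditioning set.
  P3: blocked at fork node X3 ∈ conditioning set.
  P4: blocked at fork node X3 ∈ conditioning set.
{X3} contains no descendant of X9 and blocks every backdoor path.
No other singleton works — e.g. {X7} leaves P3 open — so {X3} is the unique smallest valid adjustment set.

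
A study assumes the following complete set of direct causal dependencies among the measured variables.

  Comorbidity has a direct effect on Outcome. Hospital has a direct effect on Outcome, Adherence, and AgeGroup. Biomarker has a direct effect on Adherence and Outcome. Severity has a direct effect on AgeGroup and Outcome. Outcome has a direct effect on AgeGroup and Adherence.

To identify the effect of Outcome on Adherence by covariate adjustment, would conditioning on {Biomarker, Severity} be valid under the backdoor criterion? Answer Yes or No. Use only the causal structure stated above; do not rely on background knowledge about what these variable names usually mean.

Backdoor paths from Outcome to Adherence (paths whose first edge points into Outcome):
  P1: Outcome <- Hospital -> Adherence
  P2: Outcome <- Biomarker -> Adherence
  P3: Outcome <- Severity -> AgeGroup <- Hospital -> Adherence
Condition 1 (no descendant of Outcome in the set): holds — descendants of Outcome are {Adherence, AgeGroup}; none are in {Biomarker, Severity}.
Condition 2 (every backdoor path blocked by {Biomarker, Severity}):
  P1: open — no interior node is in the conditioning set.
  P2: blocked at fork node Biomarker ∈ conditioning set.
  P3: blocked at fork node Severity ∈ conditioning set.
{Biomarker, Severity} does not satisfy the backdoor criterion.

No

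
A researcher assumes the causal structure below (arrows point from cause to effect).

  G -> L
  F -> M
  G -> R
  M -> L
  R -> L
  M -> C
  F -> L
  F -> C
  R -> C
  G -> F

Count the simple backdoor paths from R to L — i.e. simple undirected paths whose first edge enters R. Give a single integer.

A backdoor path from R to L is any simple undirected path whose first edge points into R (i.e. leaves R via a parent).
Parents of R: {G}.
Enumerating:
  P1: R <- G -> F -> M -> L
  P2: R <- G -> F -> C <- M -> L
  P3: R <- G -> F -> L
  P4: R <- G -> L
That exhausts the simple backdoor paths. Count: 4.

4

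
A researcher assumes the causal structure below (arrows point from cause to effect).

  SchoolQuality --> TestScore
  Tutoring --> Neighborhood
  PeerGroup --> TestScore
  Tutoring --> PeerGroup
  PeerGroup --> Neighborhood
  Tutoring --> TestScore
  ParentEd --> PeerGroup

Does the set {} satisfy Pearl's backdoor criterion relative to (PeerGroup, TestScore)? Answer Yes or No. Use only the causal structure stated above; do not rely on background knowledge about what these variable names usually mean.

Backdoor paths from PeerGroup to TestScore (paths whose first edge points into PeerGroup):
  P1: PeerGroup <- Tutoring -> TestScore
Condition 1 (no descendant of PeerGroup in the set): holds — descendants of PeerGroup are {Neighborhood, TestScore}; none are in {}.
Condition 2 (every backdoor path blocked by {}):
  P1: open — no interior node is in the conditioning set.
{} does not satisfy the backdoor criterion.

No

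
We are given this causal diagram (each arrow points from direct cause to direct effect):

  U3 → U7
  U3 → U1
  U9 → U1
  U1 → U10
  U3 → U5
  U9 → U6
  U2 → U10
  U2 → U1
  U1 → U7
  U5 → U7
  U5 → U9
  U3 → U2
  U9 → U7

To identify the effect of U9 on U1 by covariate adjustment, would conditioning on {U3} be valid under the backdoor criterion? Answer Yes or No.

Backdoor paths from U9 to U1 (paths whose first edge points into U9):
  P1: U9 <- U5 <- U3 -> U2 -> U1
  P2: U9 <- U5 <- U3 -> U2 -> U10 <- U1
  P3: U9 <- U5 <- U3 -> U1
  P4: U9 <- U5 <- U3 -> U7 <- U1
  P5: U9 <- U5 -> U7 <- U3 -> U2 -> U1
  P6: U9 <- U5 -> U7 <- U3 -> U2 -> U10 <- U1
  P7: U9 <- U5 -> U7 <- U3 -> U1
  P8: U9 <- U5 -> U7 <- U1
Condition 1 (no descendant of U9 in the set): holds — descendants of U9 are {U1, U10, U6, U7}; none are in {U3}.
Condition 2 (every backdoor path blocked by {U3}):
  P1: blocked at fork node U3 ∈ conditioning set.
  P2: blocked at fork node U3 ∈ conditioning set.
  P3: blocked at fork node U3 ∈ conditioning set.
  P4: blocked at fork node U3 ∈ conditioning set.
  P5: blocked at collider U7 (neither it nor any descendant is in the conditioning set).
  P6: blocked at collider U7 (neither it nor any descendant is in the conditioning set).
  P7: blocked at collider U7 (neither it nor any descendant is in the conditioning set).
  P8: blocked at collider U7 (neither it nor any descendant is in the conditioning set).
{U3} satisfies the backdoor criterion.

Yes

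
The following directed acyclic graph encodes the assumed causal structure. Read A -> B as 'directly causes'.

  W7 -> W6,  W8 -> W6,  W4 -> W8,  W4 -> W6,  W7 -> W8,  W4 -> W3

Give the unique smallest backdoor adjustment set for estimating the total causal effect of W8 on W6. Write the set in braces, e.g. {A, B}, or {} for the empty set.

{W4, W7}

Variables eligible for adjustment (non-descendants of W8, excluding W8 and W6): {W3, W4, W7}.
Backdoor paths from W8 to W6:
  P1: W8 <- W7 -> W6
  P2: W8 <- W4 -> W6
The empty set is not sufficient: P1 (W8 <- W7 -> W6) has no collider blocking it and no conditioned non-collider, so it is open.
Try {W4, W7}:
  P1: blocked at fork node W7 ∈ conditioning set.
  P2: blocked at fork node W4 ∈ conditioning set.
{W4, W7} contains no descendant of W8 and blocks every backdoor path.
Every element of {W4, W7} is needed (dropping W4 leaves P2 open; dropping W7 leaves P1 open), so no proper subset is valid.
Among all size-2 subsets of the eligible variables, only {W4, W7} blocks every backdoor path, so it is the unique smallest valid adjustment set.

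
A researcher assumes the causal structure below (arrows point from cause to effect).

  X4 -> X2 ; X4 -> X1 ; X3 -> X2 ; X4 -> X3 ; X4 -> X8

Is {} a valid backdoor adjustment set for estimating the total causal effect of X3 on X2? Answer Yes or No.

Backdoor paths from X3 to X2 (paths whose first edge points into X3):
  P1: X3 <- X4 -> X2
Condition 1 (no descendant of X3 in the set): holds — descendants of X3 are {X2}; none are in {}.
Condition 2 (every backdoor path blocked by {}):
  P1: open — no interior node is in the conditioning set.
{} does not satisfy the backdoor criterion.

No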